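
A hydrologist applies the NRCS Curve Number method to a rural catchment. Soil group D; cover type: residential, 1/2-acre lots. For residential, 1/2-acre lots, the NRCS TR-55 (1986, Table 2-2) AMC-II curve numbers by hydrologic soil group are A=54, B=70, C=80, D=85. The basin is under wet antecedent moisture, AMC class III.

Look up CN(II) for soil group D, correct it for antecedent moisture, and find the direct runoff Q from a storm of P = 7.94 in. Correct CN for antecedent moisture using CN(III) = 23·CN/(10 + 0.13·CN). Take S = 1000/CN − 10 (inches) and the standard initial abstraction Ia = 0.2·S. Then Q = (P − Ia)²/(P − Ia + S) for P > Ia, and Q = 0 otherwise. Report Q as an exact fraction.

Q = 23173059529/3269287850 in ≈ 7.088 in

NRCS table: residential, 1/2-acre lots, soil group D → CN(II) = 85
CN(III) from CN(II)=85: (23·85)/(10 + 0.13·85) = 39100/421 ≈ 92.874
S = 1000/(39100/421) − 10 = 300/391 in ≈ 0.767 in
Ia = 0.2S: 0.2·0.767 = 0.153 in (exactly 60/391)
Excess rainfall: 7.940 − 0.153 = 7.787 in; P > Ia so Q > 0
Q: (152227/19550)² ÷ (167227/19550) = 23173059529/3269287850 in (≈ 7.088 in)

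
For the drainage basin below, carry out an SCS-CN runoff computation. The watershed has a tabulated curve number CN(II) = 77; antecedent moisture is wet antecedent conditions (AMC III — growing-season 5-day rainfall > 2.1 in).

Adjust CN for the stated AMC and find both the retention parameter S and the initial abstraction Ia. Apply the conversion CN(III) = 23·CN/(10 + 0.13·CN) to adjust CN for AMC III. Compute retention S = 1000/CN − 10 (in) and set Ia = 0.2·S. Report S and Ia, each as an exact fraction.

S = 100/77 in ≈ 1.299 in; Ia = 20/77 in ≈ 0.260 in

Adjust CN=77 to AMC III: 23·77/(10 + 0.13·77) → 1771 ÷ (2001/100) = 7700/87 ≈ 88.506
Retention S: 1000/CN − 10 with CN=88.506 → S = 100/77 ≈ 1.299 in
Initial abstraction Ia = S/5 = (100/77)/5 = 20/77 ≈ 0.260 in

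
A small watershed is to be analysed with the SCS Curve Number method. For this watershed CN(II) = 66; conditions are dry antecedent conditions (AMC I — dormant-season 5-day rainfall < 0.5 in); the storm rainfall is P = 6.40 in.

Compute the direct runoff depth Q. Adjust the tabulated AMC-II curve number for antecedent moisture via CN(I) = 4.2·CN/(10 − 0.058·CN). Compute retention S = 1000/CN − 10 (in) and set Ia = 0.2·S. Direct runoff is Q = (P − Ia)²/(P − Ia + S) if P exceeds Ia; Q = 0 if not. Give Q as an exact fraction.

Adjust CN=66 to AMC I: 4.2·66/(10 − 0.058·66) → (1386/5) ÷ (1543/250) = 69300/1543 ≈ 44.913
Max retention: S = 1000/(69300/1543) − 10 = 8500/693 in (≈ 12.266 in)
Ia = 0.2S: 0.2·12.266 = 2.453 in (exactly 1700/693)
Since P=6.400 > Ia=2.453: effective rainfall P−Ia = 13676/3465 in
Q: (13676/3465)² ÷ (56176/3465) = 11689561/12165615 in (≈ 0.961 in)

Q = 11689561/12165615 in ≈ 0.961 in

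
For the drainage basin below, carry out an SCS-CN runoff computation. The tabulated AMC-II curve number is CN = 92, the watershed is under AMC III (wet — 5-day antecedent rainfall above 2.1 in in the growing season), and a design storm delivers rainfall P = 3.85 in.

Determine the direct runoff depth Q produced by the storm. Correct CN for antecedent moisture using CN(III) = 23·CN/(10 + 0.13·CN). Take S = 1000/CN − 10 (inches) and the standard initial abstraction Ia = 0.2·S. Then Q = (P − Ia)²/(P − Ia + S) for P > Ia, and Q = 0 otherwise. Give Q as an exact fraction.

Q = 1594644489/464811140 in ≈ 3.431 in

Wet (AMC III): CN(III) = 23·92/(10 + 0.13·92) = 2116/(549/25) = 52900/549 ≈ 96.357
Max retention: S = 1000/(52900/549) − 10 = 200/529 in (≈ 0.378 in)
Ia = 0.2S: 0.2·0.378 = 0.076 in (exactly 40/529)
P − Ia = 3.850 − 0.076 = 39933/10580 ≈ 3.774 in (> 0, runoff occurs)
Q: (39933/10580)² ÷ (43933/10580) = 1594644489/464811140 in (≈ 3.431 in)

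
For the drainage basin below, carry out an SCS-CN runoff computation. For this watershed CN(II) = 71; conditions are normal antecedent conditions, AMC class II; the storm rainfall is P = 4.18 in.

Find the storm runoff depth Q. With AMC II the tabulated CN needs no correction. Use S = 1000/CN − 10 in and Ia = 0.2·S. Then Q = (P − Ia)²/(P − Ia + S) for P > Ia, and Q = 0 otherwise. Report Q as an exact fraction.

Q = 142539721/93858450 in ≈ 1.519 in

Average conditions: CN = 71 (no AMC adjustment).
S = 1000/71 − 10 = 290/71 in ≈ 4.085 in
Initial abstraction Ia = S/5 = (290/71)/5 = 58/71 ≈ 0.817 in
Since P=4.180 > Ia=0.817: effective rainfall P−Ia = 11939/3550 in
Runoff Q = (P−Ia)²/(P−Ia+S) = (3.363)²/(3.363+4.085) = 142539721/93858450 ≈ 1.519 in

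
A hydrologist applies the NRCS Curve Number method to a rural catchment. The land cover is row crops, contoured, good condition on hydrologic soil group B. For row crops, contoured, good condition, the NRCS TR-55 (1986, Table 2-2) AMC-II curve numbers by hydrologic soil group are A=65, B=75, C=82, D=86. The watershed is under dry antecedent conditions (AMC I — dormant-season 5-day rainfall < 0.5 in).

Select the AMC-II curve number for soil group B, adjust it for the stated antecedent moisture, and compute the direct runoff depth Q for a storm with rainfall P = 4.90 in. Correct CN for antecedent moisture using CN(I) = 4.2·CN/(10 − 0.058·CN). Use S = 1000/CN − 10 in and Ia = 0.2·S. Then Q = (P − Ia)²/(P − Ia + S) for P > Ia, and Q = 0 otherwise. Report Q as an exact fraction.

Q = 4355569/4464810 in ≈ 0.976 in

NRCS table: row crops, contoured, good condition, soil group B → CN(II) = 75
CN(I) from CN(II)=75: (4.2·75)/(10 − 0.058·75) = 6300/113 ≈ 55.752
Max retention: S = 1000/(6300/113) − 10 = 500/63 in (≈ 7.937 in)
Initial abstraction Ia = S/5 = (500/63)/5 = 100/63 ≈ 1.587 in
Since P=4.900 > Ia=1.587: effective rainfall P−Ia = 2087/630 in
Q: (2087/630)² ÷ (7087/630) = 4355569/4464810 in (≈ 0.976 in)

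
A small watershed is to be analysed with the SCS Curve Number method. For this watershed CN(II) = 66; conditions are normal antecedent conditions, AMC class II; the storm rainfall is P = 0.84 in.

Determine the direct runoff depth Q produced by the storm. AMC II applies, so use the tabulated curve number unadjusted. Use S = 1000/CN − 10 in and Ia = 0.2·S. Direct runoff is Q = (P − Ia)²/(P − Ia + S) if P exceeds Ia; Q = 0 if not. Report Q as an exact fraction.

Q = 0 in ≈ 0.000 in

CN(II) = 66; AMC II needs no correction.
S = 1000/66 − 10 = 170/33 in ≈ 5.152 in
Ia = 0.2S: 0.2·5.152 = 1.030 in (exactly 34/33)
P = 0.840 ≤ Ia = 1.030 in: entire storm abstracted, Q = 0.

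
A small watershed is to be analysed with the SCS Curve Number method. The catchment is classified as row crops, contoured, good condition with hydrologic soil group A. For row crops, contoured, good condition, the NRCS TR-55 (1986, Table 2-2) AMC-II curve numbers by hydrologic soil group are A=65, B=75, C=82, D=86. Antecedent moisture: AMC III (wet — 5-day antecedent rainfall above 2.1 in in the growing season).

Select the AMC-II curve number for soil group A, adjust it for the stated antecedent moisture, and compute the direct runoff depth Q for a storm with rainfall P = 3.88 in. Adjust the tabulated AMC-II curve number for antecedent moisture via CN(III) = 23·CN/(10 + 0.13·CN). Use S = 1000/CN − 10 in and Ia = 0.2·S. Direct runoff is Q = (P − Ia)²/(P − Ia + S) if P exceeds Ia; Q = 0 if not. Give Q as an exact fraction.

Q = 650403009/321447425 in ≈ 2.023 in

NRCS table: row crops, contoured, good condition, soil group A → CN(II) = 65
Adjust CN=65 to AMC III: 23·65/(10 + 0.13·65) → 1495 ÷ (369/20) = 29900/369 ≈ 81.030
S = 1000/(29900/369) − 10 = 700/299 in ≈ 2.341 in
Ia = 0.2·(700/299) = 140/299 in ≈ 0.468 in
Excess rainfall: 3.880 − 0.468 = 3.412 in; P > Ia so Q > 0
Q: (25503/7475)² ÷ (43003/7475) = 650403009/321447425 in (≈ 2.023 in)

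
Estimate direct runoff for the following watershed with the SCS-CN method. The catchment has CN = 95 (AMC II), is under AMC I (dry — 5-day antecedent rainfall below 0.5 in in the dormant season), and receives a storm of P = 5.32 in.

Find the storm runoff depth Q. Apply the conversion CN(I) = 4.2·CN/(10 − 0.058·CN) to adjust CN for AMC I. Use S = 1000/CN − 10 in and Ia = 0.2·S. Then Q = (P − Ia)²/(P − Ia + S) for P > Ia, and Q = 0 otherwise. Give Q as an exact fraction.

Q = 2557021489/629093325 in ≈ 4.065 in

Adjust CN=95 to AMC I: 4.2·95/(10 − 0.058·95) → 399 ÷ (449/100) = 39900/449 ≈ 88.864
S = 1000/(39900/449) − 10 = 500/399 in ≈ 1.253 in
Ia = 0.2S: 0.2·1.253 = 0.251 in (exactly 100/399)
Since P=5.320 > Ia=0.251: effective rainfall P−Ia = 50567/9975 in
Runoff Q = (P−Ia)²/(P−Ia+S) = (5.069)²/(5.069+1.253) = 2557021489/629093325 ≈ 4.065 in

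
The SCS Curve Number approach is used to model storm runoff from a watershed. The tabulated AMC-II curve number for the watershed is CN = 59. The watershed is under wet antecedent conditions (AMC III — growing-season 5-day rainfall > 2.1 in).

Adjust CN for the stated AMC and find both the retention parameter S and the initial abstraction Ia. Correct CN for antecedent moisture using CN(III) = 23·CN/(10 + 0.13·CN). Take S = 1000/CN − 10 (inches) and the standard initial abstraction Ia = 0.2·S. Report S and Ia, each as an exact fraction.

CN(III) from CN(II)=59: (23·59)/(10 + 0.13·59) = 135700/1767 ≈ 76.797
Max retention: S = 1000/(135700/1767) − 10 = 4100/1357 in (≈ 3.021 in)
Ia = 0.2·(4100/1357) = 820/1357 in ≈ 0.604 in

S = 4100/1357 in ≈ 3.021 in; Ia = 820/1357 in ≈ 0.604 in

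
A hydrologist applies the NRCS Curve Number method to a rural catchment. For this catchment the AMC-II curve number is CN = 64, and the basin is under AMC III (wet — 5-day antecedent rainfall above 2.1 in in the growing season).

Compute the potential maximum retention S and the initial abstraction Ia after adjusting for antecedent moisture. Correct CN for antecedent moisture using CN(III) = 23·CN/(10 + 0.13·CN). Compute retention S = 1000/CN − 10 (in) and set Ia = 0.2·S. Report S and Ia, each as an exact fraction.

S = 225/92 in ≈ 2.446 in; Ia = 45/92 in ≈ 0.489 in

CN(III) from CN(II)=64: (23·64)/(10 + 0.13·64) = 18400/229 ≈ 80.349
Max retention: S = 1000/(18400/229) − 10 = 225/92 in (≈ 2.446 in)
Initial abstraction Ia = S/5 = (225/92)/5 = 45/92 ≈ 0.489 in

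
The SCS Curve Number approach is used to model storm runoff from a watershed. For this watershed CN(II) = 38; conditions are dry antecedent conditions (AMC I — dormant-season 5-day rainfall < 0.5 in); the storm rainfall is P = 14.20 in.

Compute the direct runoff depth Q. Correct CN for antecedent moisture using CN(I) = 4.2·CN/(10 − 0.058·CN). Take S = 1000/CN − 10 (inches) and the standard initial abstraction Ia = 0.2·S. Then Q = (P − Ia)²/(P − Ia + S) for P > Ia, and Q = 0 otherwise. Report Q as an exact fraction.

Adjust CN=38 to AMC I: 4.2·38/(10 − 0.058·38) → (798/5) ÷ (1949/250) = 39900/1949 ≈ 20.472
Max retention: S = 1000/(39900/1949) − 10 = 15500/399 in (≈ 38.847 in)
Ia = 0.2·(15500/399) = 3100/399 in ≈ 7.769 in
Excess rainfall: 14.200 − 7.769 = 6.431 in; P > Ia so Q > 0
Q = (12829/1995)²/((12829/1995) + 15500/399) = (164583241/3980025)/(90329/1995) = 164583241/180206355 in ≈ 0.913 in

Q = 164583241/180206355 in ≈ 0.913 in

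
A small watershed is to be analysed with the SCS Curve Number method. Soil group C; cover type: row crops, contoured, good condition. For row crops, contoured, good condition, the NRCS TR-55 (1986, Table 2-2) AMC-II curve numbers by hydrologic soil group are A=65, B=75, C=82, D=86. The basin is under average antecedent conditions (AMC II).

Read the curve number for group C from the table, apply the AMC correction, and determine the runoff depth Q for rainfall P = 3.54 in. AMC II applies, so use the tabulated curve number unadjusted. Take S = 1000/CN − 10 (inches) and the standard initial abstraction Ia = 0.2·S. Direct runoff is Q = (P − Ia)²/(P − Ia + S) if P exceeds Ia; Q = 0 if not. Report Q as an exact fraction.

Q = 13470483/7418950 in ≈ 1.816 in

NRCS table: row crops, contoured, good condition, soil group C → CN(II) = 82
CN(II) = 82; AMC II needs no correction.
S = 1000/82 − 10 = 90/41 in ≈ 2.195 in
Ia = 0.2S: 0.2·2.195 = 0.439 in (exactly 18/41)
P − Ia = 3.540 − 0.439 = 6357/2050 ≈ 3.101 in (> 0, runoff occurs)
Runoff Q = (P−Ia)²/(P−Ia+S) = (3.101)²/(3.101+2.195) = 13470483/7418950 ≈ 1.816 in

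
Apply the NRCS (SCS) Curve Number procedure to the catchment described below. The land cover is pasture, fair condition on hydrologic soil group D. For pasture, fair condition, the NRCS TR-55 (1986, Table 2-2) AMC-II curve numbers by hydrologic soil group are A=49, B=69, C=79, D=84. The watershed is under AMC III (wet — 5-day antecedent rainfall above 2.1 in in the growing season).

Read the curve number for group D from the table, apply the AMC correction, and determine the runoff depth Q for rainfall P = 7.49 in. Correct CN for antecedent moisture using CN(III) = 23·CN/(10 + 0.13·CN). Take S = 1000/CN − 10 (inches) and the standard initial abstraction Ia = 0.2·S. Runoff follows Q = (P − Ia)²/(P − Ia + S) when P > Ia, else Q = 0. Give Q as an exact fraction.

NRCS table: pasture, fair condition, soil group D → CN(II) = 84
CN(III) from CN(II)=84: (23·84)/(10 + 0.13·84) = 48300/523 ≈ 92.352
Retention S: 1000/CN − 10 with CN=92.352 → S = 400/483 ≈ 0.828 in
Ia = 0.2S: 0.2·0.828 = 0.166 in (exactly 80/483)
Since P=7.490 > Ia=0.166: effective rainfall P−Ia = 353767/48300 in
Runoff Q = (P−Ia)²/(P−Ia+S) = (7.324)²/(7.324+0.828) = 125151090289/19018946100 ≈ 6.580 in

Q = 125151090289/19018946100 in ≈ 6.580 in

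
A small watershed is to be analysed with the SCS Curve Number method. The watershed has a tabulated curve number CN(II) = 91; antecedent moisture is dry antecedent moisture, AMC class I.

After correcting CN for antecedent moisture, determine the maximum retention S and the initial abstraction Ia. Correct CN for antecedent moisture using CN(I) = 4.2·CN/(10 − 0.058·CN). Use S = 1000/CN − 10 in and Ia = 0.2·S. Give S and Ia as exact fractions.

S = 1500/637 in ≈ 2.355 in; Ia = 300/637 in ≈ 0.471 in

Adjust CN=91 to AMC I: 4.2·91/(10 − 0.058·91) → (1911/5) ÷ (2361/500) = 63700/787 ≈ 80.940
Retention S: 1000/CN − 10 with CN=80.940 → S = 1500/637 ≈ 2.355 in
Ia = 0.2·(1500/637) = 300/637 in ≈ 0.471 in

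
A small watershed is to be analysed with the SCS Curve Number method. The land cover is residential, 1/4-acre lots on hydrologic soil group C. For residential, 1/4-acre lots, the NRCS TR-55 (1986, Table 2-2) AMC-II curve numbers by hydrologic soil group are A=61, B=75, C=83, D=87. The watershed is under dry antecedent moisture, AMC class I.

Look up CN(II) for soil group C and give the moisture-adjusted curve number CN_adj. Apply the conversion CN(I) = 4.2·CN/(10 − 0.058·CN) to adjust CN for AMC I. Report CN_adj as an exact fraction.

NRCS table: residential, 1/4-acre lots, soil group C → CN(II) = 83
Dry (AMC I): CN(I) = 4.2·83/(10 − 0.058·83) = (1743/5)/(2593/500) = 174300/2593 ≈ 67.219

CN_adj = 174300/2593 ≈ 67.219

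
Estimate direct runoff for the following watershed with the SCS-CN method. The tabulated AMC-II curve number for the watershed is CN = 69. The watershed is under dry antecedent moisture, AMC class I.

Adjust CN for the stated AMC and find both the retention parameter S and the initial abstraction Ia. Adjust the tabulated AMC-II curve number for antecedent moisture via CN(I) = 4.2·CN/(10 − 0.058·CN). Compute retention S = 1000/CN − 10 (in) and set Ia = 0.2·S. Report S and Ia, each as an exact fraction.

CN(I) from CN(II)=69: (4.2·69)/(10 − 0.058·69) = 144900/2999 ≈ 48.316
Retention S: 1000/CN − 10 with CN=48.316 → S = 15500/1449 ≈ 10.697 in
Initial abstraction Ia = S/5 = (15500/1449)/5 = 3100/1449 ≈ 2.139 in

S = 15500/1449 in ≈ 10.697 in; Ia = 3100/1449 in ≈ 2.139 in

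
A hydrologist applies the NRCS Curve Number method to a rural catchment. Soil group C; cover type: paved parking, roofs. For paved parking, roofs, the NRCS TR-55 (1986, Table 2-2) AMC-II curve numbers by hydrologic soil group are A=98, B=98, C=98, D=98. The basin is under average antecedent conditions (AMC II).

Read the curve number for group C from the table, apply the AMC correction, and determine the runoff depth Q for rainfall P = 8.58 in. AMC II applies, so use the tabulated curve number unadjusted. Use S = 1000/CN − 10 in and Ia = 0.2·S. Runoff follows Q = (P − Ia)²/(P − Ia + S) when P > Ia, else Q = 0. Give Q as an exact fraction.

NRCS table: paved parking, roofs, soil group C → CN(II) = 98
AMC II — tabulated CN = 98 applies directly.
S = 1000/98 − 10 = 10/49 in ≈ 0.204 in
Ia = 0.2·(10/49) = 2/49 in ≈ 0.041 in
Excess rainfall: 8.580 − 0.041 = 8.539 in; P > Ia so Q > 0
Runoff Q = (P−Ia)²/(P−Ia+S) = (8.539)²/(8.539+0.204) = 437688241/52481450 ≈ 8.340 in

Q = 437688241/52481450 in ≈ 8.340 in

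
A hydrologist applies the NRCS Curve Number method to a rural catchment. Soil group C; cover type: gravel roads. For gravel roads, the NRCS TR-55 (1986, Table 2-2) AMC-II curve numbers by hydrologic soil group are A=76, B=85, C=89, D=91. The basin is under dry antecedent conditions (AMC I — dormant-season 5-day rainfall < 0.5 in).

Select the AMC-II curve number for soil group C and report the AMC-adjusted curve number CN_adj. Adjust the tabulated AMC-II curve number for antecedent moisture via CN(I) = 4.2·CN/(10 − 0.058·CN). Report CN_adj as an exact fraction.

CN_adj = 186900/2419 ≈ 77.263

NRCS table: gravel roads, soil group C → CN(II) = 89
Dry (AMC I): CN(I) = 4.2·89/(10 − 0.058·89) = (1869/5)/(2419/500) = 186900/2419 ≈ 77.263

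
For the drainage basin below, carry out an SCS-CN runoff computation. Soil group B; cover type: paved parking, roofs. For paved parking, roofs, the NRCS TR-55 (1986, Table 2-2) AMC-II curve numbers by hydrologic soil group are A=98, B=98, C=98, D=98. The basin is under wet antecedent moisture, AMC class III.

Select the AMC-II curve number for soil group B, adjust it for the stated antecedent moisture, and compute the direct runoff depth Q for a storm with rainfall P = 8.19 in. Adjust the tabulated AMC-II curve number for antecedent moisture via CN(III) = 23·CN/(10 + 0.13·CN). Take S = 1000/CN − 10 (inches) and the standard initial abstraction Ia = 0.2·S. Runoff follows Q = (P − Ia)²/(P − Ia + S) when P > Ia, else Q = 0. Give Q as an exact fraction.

NRCS table: paved parking, roofs, soil group B → CN(II) = 98
Adjust CN=98 to AMC III: 23·98/(10 + 0.13·98) → 2254 ÷ (1137/50) = 112700/1137 ≈ 99.120
S = 1000/(112700/1137) − 10 = 100/1127 in ≈ 0.089 in
Ia = 0.2S: 0.2·0.089 = 0.018 in (exactly 20/1127)
Since P=8.190 > Ia=0.018: effective rainfall P−Ia = 921013/112700 in
Q = (921013/112700)²/((921013/112700) + 100/1127) = (848264946169/12701290000)/(931013/112700) = 848264946169/104925165100 in ≈ 8.084 in

Q = 848264946169/104925165100 in ≈ 8.084 in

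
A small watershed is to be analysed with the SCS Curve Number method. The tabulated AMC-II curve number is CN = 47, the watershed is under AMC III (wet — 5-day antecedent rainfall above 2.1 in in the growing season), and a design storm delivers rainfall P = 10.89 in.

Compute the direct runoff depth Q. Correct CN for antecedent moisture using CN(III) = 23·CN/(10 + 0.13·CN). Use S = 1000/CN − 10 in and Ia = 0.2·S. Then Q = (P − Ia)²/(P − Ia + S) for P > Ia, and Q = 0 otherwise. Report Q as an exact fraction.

CN(III) from CN(II)=47: (23·47)/(10 + 0.13·47) = 108100/1611 ≈ 67.101
Max retention: S = 1000/(108100/1611) − 10 = 5300/1081 in (≈ 4.903 in)
Ia = 0.2·(5300/1081) = 1060/1081 in ≈ 0.981 in
Excess rainfall: 10.890 − 0.981 = 9.909 in; P > Ia so Q > 0
Runoff Q = (P−Ia)²/(P−Ia+S) = (9.909)²/(9.909+4.903) = 1147488721681/173090692900 ≈ 6.629 in

Q = 1147488721681/173090692900 in ≈ 6.629 in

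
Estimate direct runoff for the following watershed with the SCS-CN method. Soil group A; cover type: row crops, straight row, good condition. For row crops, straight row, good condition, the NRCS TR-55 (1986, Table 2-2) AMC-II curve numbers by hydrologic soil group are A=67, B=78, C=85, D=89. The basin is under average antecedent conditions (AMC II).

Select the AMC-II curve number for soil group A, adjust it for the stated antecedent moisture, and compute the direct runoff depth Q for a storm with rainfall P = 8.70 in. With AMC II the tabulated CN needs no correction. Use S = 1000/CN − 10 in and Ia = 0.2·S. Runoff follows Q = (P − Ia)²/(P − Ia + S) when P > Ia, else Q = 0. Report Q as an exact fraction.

NRCS table: row crops, straight row, good condition, soil group A → CN(II) = 67
Average conditions: CN = 67 (no AMC adjustment).
S = 1000/67 − 10 = 330/67 in ≈ 4.925 in
Ia = 0.2S: 0.2·4.925 = 0.985 in (exactly 66/67)
Excess rainfall: 8.700 − 0.985 = 7.715 in; P > Ia so Q > 0
Q = (5169/670)²/((5169/670) + 330/67) = (26718561/448900)/(8469/670) = 2968729/630470 in ≈ 4.709 in

Q = 2968729/630470 in ≈ 4.709 in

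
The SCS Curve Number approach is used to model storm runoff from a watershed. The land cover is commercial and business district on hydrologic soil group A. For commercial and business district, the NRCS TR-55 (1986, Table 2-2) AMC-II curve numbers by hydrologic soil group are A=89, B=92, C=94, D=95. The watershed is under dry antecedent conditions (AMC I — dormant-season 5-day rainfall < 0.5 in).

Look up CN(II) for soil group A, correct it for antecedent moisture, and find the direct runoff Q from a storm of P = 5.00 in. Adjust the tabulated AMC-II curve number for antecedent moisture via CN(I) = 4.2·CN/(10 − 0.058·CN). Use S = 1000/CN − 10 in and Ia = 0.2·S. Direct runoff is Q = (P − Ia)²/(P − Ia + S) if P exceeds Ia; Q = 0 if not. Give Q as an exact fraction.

NRCS table: commercial and business district, soil group A → CN(II) = 89
Dry (AMC I): CN(I) = 4.2·89/(10 − 0.058·89) = (1869/5)/(2419/500) = 186900/2419 ≈ 77.263
S = 1000/(186900/2419) − 10 = 5500/1869 in ≈ 2.943 in
Ia = 0.2S: 0.2·2.943 = 0.589 in (exactly 1100/1869)
Since P=5.000 > Ia=0.589: effective rainfall P−Ia = 8245/1869 in
Q: (8245/1869)² ÷ (13745/1869) = 13596005/5137881 in (≈ 2.646 in)

Q = 13596005/5137881 in ≈ 2.646 in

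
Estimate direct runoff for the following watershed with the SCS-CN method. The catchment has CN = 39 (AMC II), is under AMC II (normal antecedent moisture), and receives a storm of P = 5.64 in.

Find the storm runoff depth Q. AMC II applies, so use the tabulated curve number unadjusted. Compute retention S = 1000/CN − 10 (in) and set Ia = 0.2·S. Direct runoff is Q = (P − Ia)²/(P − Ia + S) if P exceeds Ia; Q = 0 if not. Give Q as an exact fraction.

Q = 5997601/17256525 in ≈ 0.348 in

AMC II — tabulated CN = 39 applies directly.
Max retention: S = 1000/39 − 10 = 610/39 in (≈ 15.641 in)
Ia = 0.2S: 0.2·15.641 = 3.128 in (exactly 122/39)
Since P=5.640 > Ia=3.128: effective rainfall P−Ia = 2449/975 in
Q = (2449/975)²/((2449/975) + 610/39) = (5997601/950625)/(17699/975) = 5997601/17256525 in ≈ 0.348 in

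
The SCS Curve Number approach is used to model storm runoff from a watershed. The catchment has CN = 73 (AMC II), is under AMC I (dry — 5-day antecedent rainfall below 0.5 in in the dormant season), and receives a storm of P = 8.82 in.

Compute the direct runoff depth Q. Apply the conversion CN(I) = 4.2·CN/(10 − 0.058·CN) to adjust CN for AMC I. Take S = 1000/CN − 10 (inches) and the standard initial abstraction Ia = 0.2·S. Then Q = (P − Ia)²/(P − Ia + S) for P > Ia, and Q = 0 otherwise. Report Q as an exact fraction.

Adjust CN=73 to AMC I: 4.2·73/(10 − 0.058·73) → (1533/5) ÷ (2883/500) = 51100/961 ≈ 53.174
S = 1000/(51100/961) − 10 = 4500/511 in ≈ 8.806 in
Ia = 0.2S: 0.2·8.806 = 1.761 in (exactly 900/511)
P − Ia = 8.820 − 1.761 = 180351/25550 ≈ 7.059 in (> 0, runoff occurs)
Runoff Q = (P−Ia)²/(P−Ia+S) = (7.059)²/(7.059+8.806) = 1204684563/383582150 ≈ 3.141 in

Q = 1204684563/383582150 in ≈ 3.141 in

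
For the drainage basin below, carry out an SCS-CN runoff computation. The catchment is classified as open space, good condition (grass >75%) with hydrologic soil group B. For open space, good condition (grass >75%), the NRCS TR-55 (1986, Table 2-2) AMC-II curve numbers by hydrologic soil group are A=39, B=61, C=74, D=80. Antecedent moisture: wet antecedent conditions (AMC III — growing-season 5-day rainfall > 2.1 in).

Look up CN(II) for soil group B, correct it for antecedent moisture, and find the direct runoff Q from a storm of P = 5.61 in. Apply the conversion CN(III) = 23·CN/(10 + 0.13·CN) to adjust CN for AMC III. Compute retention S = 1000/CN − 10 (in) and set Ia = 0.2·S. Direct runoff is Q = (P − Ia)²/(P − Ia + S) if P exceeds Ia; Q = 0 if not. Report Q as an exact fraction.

Q = 167599566963/51400448300 in ≈ 3.261 in

NRCS table: open space, good condition (grass >75%), soil group B → CN(II) = 61
CN(III) from CN(II)=61: (23·61)/(10 + 0.13·61) = 140300/1793 ≈ 78.249
Retention S: 1000/CN − 10 with CN=78.249 → S = 3900/1403 ≈ 2.780 in
Initial abstraction Ia = S/5 = (3900/1403)/5 = 780/1403 ≈ 0.556 in
Since P=5.610 > Ia=0.556: effective rainfall P−Ia = 709083/140300 in
Q = (709083/140300)²/((709083/140300) + 3900/1403) = (502798700889/19684090000)/(1099083/140300) = 167599566963/51400448300 in ≈ 3.261 in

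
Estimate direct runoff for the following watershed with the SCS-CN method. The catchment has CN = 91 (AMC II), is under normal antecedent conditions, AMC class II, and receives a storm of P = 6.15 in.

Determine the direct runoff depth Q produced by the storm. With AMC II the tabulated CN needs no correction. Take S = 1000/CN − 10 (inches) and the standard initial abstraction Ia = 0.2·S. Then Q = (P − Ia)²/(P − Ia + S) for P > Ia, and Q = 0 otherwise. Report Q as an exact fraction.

Q = 39117963/7664020 in ≈ 5.104 in

AMC II — tabulated CN = 91 applies directly.
S = 1000/91 − 10 = 90/91 in ≈ 0.989 in
Initial abstraction Ia = S/5 = (90/91)/5 = 18/91 ≈ 0.198 in
Excess rainfall: 6.150 − 0.198 = 5.952 in; P > Ia so Q > 0
Q = (10833/1820)²/((10833/1820) + 90/91) = (117353889/3312400)/(12633/1820) = 39117963/7664020 in ≈ 5.104 in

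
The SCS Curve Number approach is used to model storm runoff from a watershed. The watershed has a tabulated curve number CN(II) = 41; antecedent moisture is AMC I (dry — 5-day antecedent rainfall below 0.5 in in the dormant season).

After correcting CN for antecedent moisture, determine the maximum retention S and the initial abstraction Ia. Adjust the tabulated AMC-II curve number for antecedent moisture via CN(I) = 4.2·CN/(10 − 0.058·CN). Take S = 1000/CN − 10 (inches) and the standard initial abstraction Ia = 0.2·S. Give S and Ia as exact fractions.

S = 29500/861 in ≈ 34.262 in; Ia = 5900/861 in ≈ 6.852 in

Dry (AMC I): CN(I) = 4.2·41/(10 − 0.058·41) = (861/5)/(3811/500) = 86100/3811 ≈ 22.592
Retention S: 1000/CN − 10 with CN=22.592 → S = 29500/861 ≈ 34.262 in
Ia = 0.2·(29500/861) = 5900/861 in ≈ 6.852 in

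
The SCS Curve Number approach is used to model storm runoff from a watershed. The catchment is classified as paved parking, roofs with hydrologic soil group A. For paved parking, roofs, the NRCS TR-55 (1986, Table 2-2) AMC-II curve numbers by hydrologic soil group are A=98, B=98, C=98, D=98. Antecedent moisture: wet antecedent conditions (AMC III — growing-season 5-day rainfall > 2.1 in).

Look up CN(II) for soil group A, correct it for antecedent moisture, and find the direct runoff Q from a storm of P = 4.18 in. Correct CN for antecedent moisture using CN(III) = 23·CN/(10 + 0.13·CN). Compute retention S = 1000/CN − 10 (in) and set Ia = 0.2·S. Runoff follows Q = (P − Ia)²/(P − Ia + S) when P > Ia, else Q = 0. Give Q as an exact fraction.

NRCS table: paved parking, roofs, soil group A → CN(II) = 98
Wet (AMC III): CN(III) = 23·98/(10 + 0.13·98) = 2254/(1137/50) = 112700/1137 ≈ 99.120
Retention S: 1000/CN − 10 with CN=99.120 → S = 100/1127 ≈ 0.089 in
Initial abstraction Ia = S/5 = (100/1127)/5 = 20/1127 ≈ 0.018 in
Since P=4.180 > Ia=0.018: effective rainfall P−Ia = 234543/56350 in
Q = (234543/56350)²/((234543/56350) + 100/1127) = (55010418849/3175322500)/(239543/56350) = 55010418849/13498248050 in ≈ 4.075 in

Q = 55010418849/13498248050 in ≈ 4.075 in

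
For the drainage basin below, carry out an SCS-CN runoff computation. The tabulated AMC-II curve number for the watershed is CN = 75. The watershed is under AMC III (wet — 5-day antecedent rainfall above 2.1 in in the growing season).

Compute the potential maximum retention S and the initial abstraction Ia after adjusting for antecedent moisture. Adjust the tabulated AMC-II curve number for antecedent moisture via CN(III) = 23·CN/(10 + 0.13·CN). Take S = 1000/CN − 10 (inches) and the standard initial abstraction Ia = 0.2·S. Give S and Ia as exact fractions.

S = 100/69 in ≈ 1.449 in; Ia = 20/69 in ≈ 0.290 in

CN(III) from CN(II)=75: (23·75)/(10 + 0.13·75) = 6900/79 ≈ 87.342
S = 1000/(6900/79) − 10 = 100/69 in ≈ 1.449 in
Initial abstraction Ia = S/5 = (100/69)/5 = 20/69 ≈ 0.290 in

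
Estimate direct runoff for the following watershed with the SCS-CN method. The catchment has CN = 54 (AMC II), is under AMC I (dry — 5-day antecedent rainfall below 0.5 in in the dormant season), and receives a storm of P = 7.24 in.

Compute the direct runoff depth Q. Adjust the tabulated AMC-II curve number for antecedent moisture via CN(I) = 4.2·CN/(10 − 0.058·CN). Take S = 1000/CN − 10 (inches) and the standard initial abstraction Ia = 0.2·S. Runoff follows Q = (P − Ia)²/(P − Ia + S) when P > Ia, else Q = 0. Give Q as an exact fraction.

Q = 2036446129/4714987725 in ≈ 0.432 in

CN(I) from CN(II)=54: (4.2·54)/(10 − 0.058·54) = 56700/1717 ≈ 33.023
Retention S: 1000/CN − 10 with CN=33.023 → S = 11500/567 ≈ 20.282 in
Initial abstraction Ia = S/5 = (11500/567)/5 = 2300/567 ≈ 4.056 in
P − Ia = 7.240 − 4.056 = 45127/14175 ≈ 3.184 in (> 0, runoff occurs)
Runoff Q = (P−Ia)²/(P−Ia+S) = (3.184)²/(3.184+20.282) = 2036446129/4714987725 ≈ 0.432 in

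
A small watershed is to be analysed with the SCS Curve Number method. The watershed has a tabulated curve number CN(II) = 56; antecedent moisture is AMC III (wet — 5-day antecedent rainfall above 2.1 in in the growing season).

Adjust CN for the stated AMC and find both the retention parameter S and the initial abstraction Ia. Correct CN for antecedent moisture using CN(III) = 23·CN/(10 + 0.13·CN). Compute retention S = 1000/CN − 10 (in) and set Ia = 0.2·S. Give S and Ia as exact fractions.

Wet (AMC III): CN(III) = 23·56/(10 + 0.13·56) = 1288/(432/25) = 4025/54 ≈ 74.537
Retention S: 1000/CN − 10 with CN=74.537 → S = 550/161 ≈ 3.416 in
Ia = 0.2·(550/161) = 110/161 in ≈ 0.683 in

S = 550/161 in ≈ 3.416 in; Ia = 110/161 in ≈ 0.683 in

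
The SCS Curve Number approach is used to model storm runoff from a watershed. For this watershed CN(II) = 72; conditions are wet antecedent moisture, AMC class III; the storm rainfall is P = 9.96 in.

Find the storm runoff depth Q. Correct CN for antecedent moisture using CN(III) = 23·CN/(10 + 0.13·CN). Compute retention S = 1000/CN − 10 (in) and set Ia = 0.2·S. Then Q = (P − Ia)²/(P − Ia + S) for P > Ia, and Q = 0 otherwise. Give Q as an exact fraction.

Q = 2479342849/302960025 in ≈ 8.184 in

Wet (AMC III): CN(III) = 23·72/(10 + 0.13·72) = 1656/(484/25) = 10350/121 ≈ 85.537
Retention S: 1000/CN − 10 with CN=85.537 → S = 350/207 ≈ 1.691 in
Initial abstraction Ia = S/5 = (350/207)/5 = 70/207 ≈ 0.338 in
Since P=9.960 > Ia=0.338: effective rainfall P−Ia = 49793/5175 in
Runoff Q = (P−Ia)²/(P−Ia+S) = (9.622)²/(9.622+1.691) = 2479342849/302960025 ≈ 8.184 in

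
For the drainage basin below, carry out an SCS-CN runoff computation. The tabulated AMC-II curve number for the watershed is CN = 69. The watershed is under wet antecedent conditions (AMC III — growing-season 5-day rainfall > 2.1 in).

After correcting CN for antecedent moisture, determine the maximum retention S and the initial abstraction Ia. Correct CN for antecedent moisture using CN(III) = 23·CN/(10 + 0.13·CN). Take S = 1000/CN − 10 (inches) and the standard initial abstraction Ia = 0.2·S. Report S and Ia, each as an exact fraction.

Wet (AMC III): CN(III) = 23·69/(10 + 0.13·69) = 1587/(1897/100) = 158700/1897 ≈ 83.658
Retention S: 1000/CN − 10 with CN=83.658 → S = 3100/1587 ≈ 1.953 in
Ia = 0.2S: 0.2·1.953 = 0.391 in (exactly 620/1587)

S = 3100/1587 in ≈ 1.953 in; Ia = 620/1587 in ≈ 0.391 in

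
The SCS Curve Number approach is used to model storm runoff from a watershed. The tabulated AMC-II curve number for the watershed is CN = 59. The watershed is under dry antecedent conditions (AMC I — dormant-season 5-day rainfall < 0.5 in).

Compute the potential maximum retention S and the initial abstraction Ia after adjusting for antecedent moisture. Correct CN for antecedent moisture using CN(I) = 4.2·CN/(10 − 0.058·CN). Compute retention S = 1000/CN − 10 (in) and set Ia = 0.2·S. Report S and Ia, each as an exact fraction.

S = 20500/1239 in ≈ 16.546 in; Ia = 4100/1239 in ≈ 3.309 in

CN(I) from CN(II)=59: (4.2·59)/(10 − 0.058·59) = 123900/3289 ≈ 37.671
S = 1000/(123900/3289) − 10 = 20500/1239 in ≈ 16.546 in
Ia = 0.2S: 0.2·16.546 = 3.309 in (exactly 4100/1239)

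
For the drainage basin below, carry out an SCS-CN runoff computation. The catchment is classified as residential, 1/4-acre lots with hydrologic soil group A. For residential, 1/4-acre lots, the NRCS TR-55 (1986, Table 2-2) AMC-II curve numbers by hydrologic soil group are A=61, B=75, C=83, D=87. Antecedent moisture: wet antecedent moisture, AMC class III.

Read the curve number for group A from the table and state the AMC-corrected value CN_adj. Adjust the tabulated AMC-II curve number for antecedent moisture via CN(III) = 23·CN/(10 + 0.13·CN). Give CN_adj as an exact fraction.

NRCS table: residential, 1/4-acre lots, soil group A → CN(II) = 61
CN(III) from CN(II)=61: (23·61)/(10 + 0.13·61) = 140300/1793 ≈ 78.249

CN_adj = 140300/1793 ≈ 78.249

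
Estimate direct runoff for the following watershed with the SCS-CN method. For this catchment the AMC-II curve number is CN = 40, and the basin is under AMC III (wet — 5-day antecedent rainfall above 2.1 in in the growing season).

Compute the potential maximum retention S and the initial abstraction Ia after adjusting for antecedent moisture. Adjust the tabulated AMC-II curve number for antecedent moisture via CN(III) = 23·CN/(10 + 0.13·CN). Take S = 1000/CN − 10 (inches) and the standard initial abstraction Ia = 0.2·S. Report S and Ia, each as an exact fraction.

S = 150/23 in ≈ 6.522 in; Ia = 30/23 in ≈ 1.304 in

CN(III) from CN(II)=40: (23·40)/(10 + 0.13·40) = 1150/19 ≈ 60.526
Max retention: S = 1000/(1150/19) − 10 = 150/23 in (≈ 6.522 in)
Ia = 0.2·(150/23) = 30/23 in ≈ 1.304 in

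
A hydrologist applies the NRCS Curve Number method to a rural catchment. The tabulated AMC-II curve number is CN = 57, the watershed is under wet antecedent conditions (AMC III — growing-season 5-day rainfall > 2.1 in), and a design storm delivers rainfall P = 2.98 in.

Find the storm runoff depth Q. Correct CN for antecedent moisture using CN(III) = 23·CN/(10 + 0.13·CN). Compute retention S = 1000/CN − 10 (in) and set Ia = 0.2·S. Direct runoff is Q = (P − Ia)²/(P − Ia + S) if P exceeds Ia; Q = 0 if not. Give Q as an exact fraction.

Q = 23207170921/24079071450 in ≈ 0.964 in

CN(III) from CN(II)=57: (23·57)/(10 + 0.13·57) = 131100/1741 ≈ 75.302
S = 1000/(131100/1741) − 10 = 4300/1311 in ≈ 3.280 in
Ia = 0.2·(4300/1311) = 860/1311 in ≈ 0.656 in
Since P=2.980 > Ia=0.656: effective rainfall P−Ia = 152339/65550 in
Runoff Q = (P−Ia)²/(P−Ia+S) = (2.324)²/(2.324+3.280) = 23207170921/24079071450 ≈ 0.964 in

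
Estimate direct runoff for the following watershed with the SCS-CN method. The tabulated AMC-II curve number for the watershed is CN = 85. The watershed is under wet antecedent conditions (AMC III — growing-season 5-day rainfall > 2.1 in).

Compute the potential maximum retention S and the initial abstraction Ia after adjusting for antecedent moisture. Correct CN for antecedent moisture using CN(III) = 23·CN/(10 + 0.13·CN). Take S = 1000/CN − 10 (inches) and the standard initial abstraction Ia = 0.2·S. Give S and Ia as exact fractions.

CN(III) from CN(II)=85: (23·85)/(10 + 0.13·85) = 39100/421 ≈ 92.874
S = 1000/(39100/421) − 10 = 300/391 in ≈ 0.767 in
Ia = 0.2S: 0.2·0.767 = 0.153 in (exactly 60/391)

S = 300/391 in ≈ 0.767 in; Ia = 60/391 in ≈ 0.153 in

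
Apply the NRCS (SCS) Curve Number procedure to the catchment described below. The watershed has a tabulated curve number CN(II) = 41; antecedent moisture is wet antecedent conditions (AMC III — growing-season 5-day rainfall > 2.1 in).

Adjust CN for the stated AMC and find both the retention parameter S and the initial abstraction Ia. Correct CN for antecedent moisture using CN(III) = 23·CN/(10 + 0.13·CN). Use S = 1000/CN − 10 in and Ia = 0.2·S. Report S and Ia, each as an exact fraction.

S = 5900/943 in ≈ 6.257 in; Ia = 1180/943 in ≈ 1.251 in

Adjust CN=41 to AMC III: 23·41/(10 + 0.13·41) → 943 ÷ (1533/100) = 94300/1533 ≈ 61.513
S = 1000/(94300/1533) − 10 = 5900/943 in ≈ 6.257 in
Ia = 0.2S: 0.2·6.257 = 1.251 in (exactly 1180/943)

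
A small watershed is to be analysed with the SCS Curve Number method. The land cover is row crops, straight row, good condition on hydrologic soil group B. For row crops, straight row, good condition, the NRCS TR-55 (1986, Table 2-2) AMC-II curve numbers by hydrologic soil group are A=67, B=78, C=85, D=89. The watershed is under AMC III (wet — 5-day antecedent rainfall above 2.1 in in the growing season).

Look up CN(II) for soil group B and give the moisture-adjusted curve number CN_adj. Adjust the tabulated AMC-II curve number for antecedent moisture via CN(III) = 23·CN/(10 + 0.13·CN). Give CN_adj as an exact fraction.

NRCS table: row crops, straight row, good condition, soil group B → CN(II) = 78
Adjust CN=78 to AMC III: 23·78/(10 + 0.13·78) → 1794 ÷ (1007/50) = 89700/1007 ≈ 89.076

CN_adj = 89700/1007 ≈ 89.076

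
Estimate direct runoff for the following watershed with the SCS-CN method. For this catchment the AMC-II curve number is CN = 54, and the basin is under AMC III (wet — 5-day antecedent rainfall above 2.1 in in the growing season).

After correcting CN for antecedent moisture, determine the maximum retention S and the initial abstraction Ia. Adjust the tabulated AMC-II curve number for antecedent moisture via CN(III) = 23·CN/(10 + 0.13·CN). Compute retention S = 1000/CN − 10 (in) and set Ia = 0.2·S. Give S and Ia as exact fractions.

CN(III) from CN(II)=54: (23·54)/(10 + 0.13·54) = 2700/37 ≈ 72.973
S = 1000/(2700/37) − 10 = 100/27 in ≈ 3.704 in
Ia = 0.2S: 0.2·3.704 = 0.741 in (exactly 20/27)

S = 100/27 in ≈ 3.704 in; Ia = 20/27 in ≈ 0.741 in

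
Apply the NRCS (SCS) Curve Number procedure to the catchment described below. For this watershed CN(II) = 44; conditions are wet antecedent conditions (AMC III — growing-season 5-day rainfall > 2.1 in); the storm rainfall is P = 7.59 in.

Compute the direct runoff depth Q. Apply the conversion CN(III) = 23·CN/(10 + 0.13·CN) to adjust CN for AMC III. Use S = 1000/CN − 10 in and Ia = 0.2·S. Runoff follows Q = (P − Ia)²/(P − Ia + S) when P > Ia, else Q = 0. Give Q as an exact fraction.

Q = 26904856729/7691883100 in ≈ 3.498 in

CN(III) from CN(II)=44: (23·44)/(10 + 0.13·44) = 25300/393 ≈ 64.377
Retention S: 1000/CN − 10 with CN=64.377 → S = 1400/253 ≈ 5.534 in
Initial abstraction Ia = S/5 = (1400/253)/5 = 280/253 ≈ 1.107 in
Since P=7.590 > Ia=1.107: effective rainfall P−Ia = 164027/25300 in
Q = (164027/25300)²/((164027/25300) + 1400/253) = (26904856729/640090000)/(304027/25300) = 26904856729/7691883100 in ≈ 3.498 in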